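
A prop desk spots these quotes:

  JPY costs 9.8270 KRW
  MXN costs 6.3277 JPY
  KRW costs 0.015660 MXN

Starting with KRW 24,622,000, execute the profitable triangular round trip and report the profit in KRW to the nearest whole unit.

Profit: KRW 663,103

Profitable loop is KRW → JPY → MXN → KRW:
KRW 24,622,000 ÷ 9.8270 = JPY 2,505,546
JPY 2,505,546 ÷ 6.3277 = MXN 395,964.72
MXN 395,964.72 ÷ 0.015660 = KRW 25,285,103
Profit = KRW 25,285,103 − KRW 24,622,000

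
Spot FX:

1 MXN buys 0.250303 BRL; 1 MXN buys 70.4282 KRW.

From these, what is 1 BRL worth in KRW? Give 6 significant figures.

BRL/KRW = 281.372

1 BRL ÷ 0.250303 = 3.99516 MXN
3.99516 MXN × 70.4282 = 281.372 KRW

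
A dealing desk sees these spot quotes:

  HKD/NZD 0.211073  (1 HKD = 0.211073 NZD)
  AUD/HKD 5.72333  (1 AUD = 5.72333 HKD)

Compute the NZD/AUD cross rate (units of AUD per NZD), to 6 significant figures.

1 NZD ÷ 0.211073 = 4.7377 HKD
4.7377 HKD ÷ 5.72333 = 0.827787 AUD

NZD/AUD = 0.827787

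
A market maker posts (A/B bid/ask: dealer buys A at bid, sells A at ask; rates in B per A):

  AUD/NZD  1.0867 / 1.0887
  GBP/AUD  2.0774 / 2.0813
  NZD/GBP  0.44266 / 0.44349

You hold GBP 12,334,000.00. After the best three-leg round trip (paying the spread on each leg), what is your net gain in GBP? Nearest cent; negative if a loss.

Net result: GBP -8,514.98 (no profitable arbitrage after spreads)

Best loop GBP → AUD → NZD → GBP:
GBP 12,334,000.00 × 2.0774 (sell GBP at bid) = AUD 25,622,651.60
AUD 25,622,651.60 × 1.0867 (sell AUD at bid) = NZD 27,844,135.49
NZD 27,844,135.49 × 0.44266 (sell NZD at bid) = GBP 12,325,485.02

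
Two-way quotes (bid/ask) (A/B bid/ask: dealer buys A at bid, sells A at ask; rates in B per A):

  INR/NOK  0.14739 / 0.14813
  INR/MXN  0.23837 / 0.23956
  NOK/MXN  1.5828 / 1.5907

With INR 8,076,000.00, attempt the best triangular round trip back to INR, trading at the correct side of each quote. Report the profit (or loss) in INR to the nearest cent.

Best loop INR → MXN → NOK → INR:
INR 8,076,000.00 × 0.23837 (sell INR at bid) = MXN 1,925,076.12
MXN 1,925,076.12 ÷ 1.5907 (buy NOK at ask) = NOK 1,210,206.90
NOK 1,210,206.90 ÷ 0.14813 (buy INR at ask) = INR 8,169,897.41

Net profit: INR 93,897.41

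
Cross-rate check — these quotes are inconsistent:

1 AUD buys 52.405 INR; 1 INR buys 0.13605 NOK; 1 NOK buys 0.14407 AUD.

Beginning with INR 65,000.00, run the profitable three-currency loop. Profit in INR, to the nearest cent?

Profitable loop is INR → NOK → AUD → INR:
INR 65,000.00 × 0.13605 = NOK 8,843.25
NOK 8,843.25 × 0.14407 = AUD 1,274.05
AUD 1,274.05 × 52.405 = INR 66,766.43
Profit = INR 66,766.43 − INR 65,000.00

Profit: INR 1,766.43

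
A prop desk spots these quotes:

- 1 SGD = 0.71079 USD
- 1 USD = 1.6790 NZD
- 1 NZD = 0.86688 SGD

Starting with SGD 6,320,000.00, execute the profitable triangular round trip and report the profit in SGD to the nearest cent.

Profitable loop is SGD → USD → NZD → SGD:
SGD 6,320,000.00 × 0.71079 = USD 4,492,192.80
USD 4,492,192.80 × 1.6790 = NZD 7,542,391.71
NZD 7,542,391.71 × 0.86688 = SGD 6,538,348.53
Profit = SGD 6,538,348.53 − SGD 6,320,000.00

Profit: SGD 218,348.53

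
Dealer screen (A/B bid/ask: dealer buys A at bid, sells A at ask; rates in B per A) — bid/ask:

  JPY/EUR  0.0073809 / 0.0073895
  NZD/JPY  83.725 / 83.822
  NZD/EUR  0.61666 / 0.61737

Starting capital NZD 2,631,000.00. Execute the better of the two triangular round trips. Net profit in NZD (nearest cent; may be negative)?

Net profit: NZD 2,539.30

Best loop NZD → JPY → EUR → NZD:
NZD 2,631,000.00 × 83.725 (sell NZD at bid) = JPY 220,280,475
JPY 220,280,475 × 0.0073809 (sell JPY at bid) = EUR 1,625,868.16
EUR 1,625,868.16 ÷ 0.61737 (buy NZD at ask) = NZD 2,633,539.30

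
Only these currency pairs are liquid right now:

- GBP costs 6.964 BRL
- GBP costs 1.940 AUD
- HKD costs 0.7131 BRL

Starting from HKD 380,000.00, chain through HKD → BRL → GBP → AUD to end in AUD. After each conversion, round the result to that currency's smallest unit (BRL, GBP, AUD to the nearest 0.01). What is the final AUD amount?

HKD 380,000.00 × 0.7131 = BRL 270,978.00
BRL 270,978.00 ÷ 6.964 = GBP 38,911.26
GBP 38,911.26 × 1.940 = AUD 75,487.84

AUD 75,487.84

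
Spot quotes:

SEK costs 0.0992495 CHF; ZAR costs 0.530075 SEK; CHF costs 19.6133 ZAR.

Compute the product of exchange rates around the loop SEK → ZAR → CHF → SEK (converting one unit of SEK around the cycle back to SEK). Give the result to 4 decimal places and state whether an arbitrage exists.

0.9691 (arbitrage exists)

Around SEK → ZAR → CHF → SEK: 1 ÷ 0.530075 ÷ 19.6133 ÷ 0.0992495 = 0.969134
Product < 1; profitable direction is SEK → CHF → ZAR → SEK.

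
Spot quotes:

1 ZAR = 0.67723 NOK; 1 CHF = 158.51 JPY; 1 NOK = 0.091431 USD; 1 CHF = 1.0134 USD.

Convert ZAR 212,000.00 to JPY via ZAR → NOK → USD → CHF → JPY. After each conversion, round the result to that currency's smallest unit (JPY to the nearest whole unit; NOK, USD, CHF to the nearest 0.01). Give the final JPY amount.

JPY 2,053,247

ZAR 212,000.00 × 0.67723 = NOK 143,572.76
NOK 143,572.76 × 0.091431 = USD 13,127.00
USD 13,127.00 ÷ 1.0134 = CHF 12,953.42
CHF 12,953.42 × 158.51 = JPY 2,053,247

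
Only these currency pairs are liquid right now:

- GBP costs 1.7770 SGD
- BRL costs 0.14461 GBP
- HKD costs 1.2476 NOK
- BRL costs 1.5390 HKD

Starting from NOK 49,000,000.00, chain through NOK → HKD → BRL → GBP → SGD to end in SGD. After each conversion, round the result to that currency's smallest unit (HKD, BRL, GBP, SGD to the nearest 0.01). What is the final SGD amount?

SGD 6,557,946.18

NOK 49,000,000.00 ÷ 1.2476 = HKD 39,275,408.78
HKD 39,275,408.78 ÷ 1.5390 = BRL 25,520,083.68
BRL 25,520,083.68 × 0.14461 = GBP 3,690,459.30
GBP 3,690,459.30 × 1.7770 = SGD 6,557,946.18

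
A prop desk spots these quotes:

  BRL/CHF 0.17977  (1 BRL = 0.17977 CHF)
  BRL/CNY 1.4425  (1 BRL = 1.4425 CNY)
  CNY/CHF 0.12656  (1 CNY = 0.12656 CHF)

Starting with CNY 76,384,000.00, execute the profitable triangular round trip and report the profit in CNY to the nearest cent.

Profit: CNY 1,186,656.48

Profitable loop is CNY → CHF → BRL → CNY:
CNY 76,384,000.00 × 0.12656 = CHF 9,667,159.04
CHF 9,667,159.04 ÷ 0.17977 = BRL 53,775,151.81
BRL 53,775,151.81 × 1.4425 = CNY 77,570,656.48
Profit = CNY 77,570,656.48 − CNY 76,384,000.00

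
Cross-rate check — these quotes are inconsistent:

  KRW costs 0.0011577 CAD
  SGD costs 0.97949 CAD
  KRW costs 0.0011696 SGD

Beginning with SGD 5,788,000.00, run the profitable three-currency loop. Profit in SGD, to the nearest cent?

Profitable loop is SGD → KRW → CAD → SGD:
SGD 5,788,000.00 ÷ 0.0011696 = KRW 4,948,700,410
KRW 4,948,700,410 × 0.0011577 = CAD 5,729,110.47
CAD 5,729,110.47 ÷ 0.97949 = SGD 5,849,074.99
Profit = SGD 5,849,074.99 − SGD 5,788,000.00

Profit: SGD 61,074.99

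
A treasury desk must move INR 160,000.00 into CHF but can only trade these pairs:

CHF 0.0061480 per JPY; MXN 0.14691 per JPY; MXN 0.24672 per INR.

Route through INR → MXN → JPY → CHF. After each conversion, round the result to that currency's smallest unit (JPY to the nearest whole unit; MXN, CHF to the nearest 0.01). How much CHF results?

INR 160,000.00 × 0.24672 = MXN 39,475.20
MXN 39,475.20 ÷ 0.14691 = JPY 268,703
JPY 268,703 × 0.0061480 = CHF 1,651.99

CHF 1,651.99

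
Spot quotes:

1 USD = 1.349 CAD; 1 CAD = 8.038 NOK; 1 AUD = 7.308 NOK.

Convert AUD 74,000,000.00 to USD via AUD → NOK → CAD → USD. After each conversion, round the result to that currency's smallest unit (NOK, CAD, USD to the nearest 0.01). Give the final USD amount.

USD 49,873,552.81

AUD 74,000,000.00 × 7.308 = NOK 540,792,000.00
NOK 540,792,000.00 ÷ 8.038 = CAD 67,279,422.74
CAD 67,279,422.74 ÷ 1.349 = USD 49,873,552.81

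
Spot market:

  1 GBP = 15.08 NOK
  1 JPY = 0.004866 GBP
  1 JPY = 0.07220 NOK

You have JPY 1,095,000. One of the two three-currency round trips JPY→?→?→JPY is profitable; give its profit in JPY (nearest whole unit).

Profitable loop is JPY → GBP → NOK → JPY:
JPY 1,095,000 × 0.004866 = GBP 5,328.27
GBP 5,328.27 × 15.08 = NOK 80,350.31
NOK 80,350.31 ÷ 0.07220 = JPY 1,112,885
Profit = JPY 1,112,885 − JPY 1,095,000

Profit: JPY 17,885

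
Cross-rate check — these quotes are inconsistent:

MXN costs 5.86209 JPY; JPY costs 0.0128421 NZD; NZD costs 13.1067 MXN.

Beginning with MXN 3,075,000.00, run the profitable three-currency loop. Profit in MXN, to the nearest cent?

Profitable loop is MXN → NZD → JPY → MXN:
MXN 3,075,000.00 ÷ 13.1067 = NZD 234,612.83
NZD 234,612.83 ÷ 0.0128421 = JPY 18,269,039
JPY 18,269,039 ÷ 5.86209 = MXN 3,116,472.02
Profit = MXN 3,116,472.02 − MXN 3,075,000.00

Profit: MXN 41,472.02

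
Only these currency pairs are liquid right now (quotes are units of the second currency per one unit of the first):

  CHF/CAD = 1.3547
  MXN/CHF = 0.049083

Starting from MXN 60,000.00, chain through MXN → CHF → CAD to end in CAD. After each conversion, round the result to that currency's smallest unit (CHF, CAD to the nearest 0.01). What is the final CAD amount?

CAD 3,989.56

MXN 60,000.00 × 0.049083 = CHF 2,944.98
CHF 2,944.98 × 1.3547 = CAD 3,989.56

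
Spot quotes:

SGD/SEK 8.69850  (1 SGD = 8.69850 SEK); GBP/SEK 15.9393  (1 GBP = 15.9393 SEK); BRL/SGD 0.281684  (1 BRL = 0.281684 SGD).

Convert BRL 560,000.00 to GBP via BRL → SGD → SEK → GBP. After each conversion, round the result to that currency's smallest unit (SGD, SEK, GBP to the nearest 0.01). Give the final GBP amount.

GBP 86,084.57

BRL 560,000.00 × 0.281684 = SGD 157,743.04
SGD 157,743.04 × 8.69850 = SEK 1,372,127.83
SEK 1,372,127.83 ÷ 15.9393 = GBP 86,084.57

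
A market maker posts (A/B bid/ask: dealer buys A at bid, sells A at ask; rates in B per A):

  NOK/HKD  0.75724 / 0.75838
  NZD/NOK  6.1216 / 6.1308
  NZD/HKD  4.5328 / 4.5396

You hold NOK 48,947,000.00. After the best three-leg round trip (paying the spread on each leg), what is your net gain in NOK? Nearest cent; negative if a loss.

Net profit: NOK 1,034,235.40

Best loop NOK → HKD → NZD → NOK:
NOK 48,947,000.00 × 0.75724 (sell NOK at bid) = HKD 37,064,626.28
HKD 37,064,626.28 ÷ 4.5396 (buy NZD at ask) = NZD 8,164,733.96
NZD 8,164,733.96 × 6.1216 (sell NZD at bid) = NOK 49,981,235.40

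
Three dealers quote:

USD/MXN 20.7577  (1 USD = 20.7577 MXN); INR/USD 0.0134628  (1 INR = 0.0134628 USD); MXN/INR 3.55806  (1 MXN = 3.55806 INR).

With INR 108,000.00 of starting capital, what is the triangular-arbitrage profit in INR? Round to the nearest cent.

Profit: INR 616.51

Profitable loop is INR → MXN → USD → INR:
INR 108,000.00 ÷ 3.55806 = MXN 30,353.62
MXN 30,353.62 ÷ 20.7577 = USD 1,462.28
USD 1,462.28 ÷ 0.0134628 = INR 108,616.51
Profit = INR 108,616.51 − INR 108,000.00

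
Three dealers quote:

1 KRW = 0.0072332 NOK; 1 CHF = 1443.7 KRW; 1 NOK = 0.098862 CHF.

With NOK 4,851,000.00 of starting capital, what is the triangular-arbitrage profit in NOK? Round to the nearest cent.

Profit: NOK 157,043.55

Profitable loop is NOK → CHF → KRW → NOK:
NOK 4,851,000.00 × 0.098862 = CHF 479,579.56
CHF 479,579.56 × 1443.7 = KRW 692,369,014
KRW 692,369,014 × 0.0072332 = NOK 5,008,043.55
Profit = NOK 5,008,043.55 − NOK 4,851,000.00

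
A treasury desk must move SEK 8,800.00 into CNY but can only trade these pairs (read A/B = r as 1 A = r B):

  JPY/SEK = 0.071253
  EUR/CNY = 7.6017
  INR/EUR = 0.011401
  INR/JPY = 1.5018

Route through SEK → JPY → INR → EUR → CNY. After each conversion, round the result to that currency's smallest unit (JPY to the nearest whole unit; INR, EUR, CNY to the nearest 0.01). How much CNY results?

SEK 8,800.00 ÷ 0.071253 = JPY 123,504
JPY 123,504 ÷ 1.5018 = INR 82,237.32
INR 82,237.32 × 0.011401 = EUR 937.59
EUR 937.59 × 7.6017 = CNY 7,127.28

CNY 7,127.28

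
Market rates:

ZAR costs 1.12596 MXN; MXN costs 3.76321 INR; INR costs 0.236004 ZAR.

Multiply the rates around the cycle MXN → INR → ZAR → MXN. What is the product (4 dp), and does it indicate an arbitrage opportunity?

Around MXN → INR → ZAR → MXN: 1 × 3.76321 × 0.236004 × 1.12596 = 1.000002
Product ≈ 1 (deviation 0.000%, within rounding noise).

1.0000 (no arbitrage)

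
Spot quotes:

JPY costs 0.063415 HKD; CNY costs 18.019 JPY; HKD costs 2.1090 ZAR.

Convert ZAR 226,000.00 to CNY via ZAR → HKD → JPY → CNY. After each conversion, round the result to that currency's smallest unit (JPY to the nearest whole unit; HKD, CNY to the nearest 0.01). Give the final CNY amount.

CNY 93,779.79

ZAR 226,000.00 ÷ 2.1090 = HKD 107,159.79
HKD 107,159.79 ÷ 0.063415 = JPY 1,689,818
JPY 1,689,818 ÷ 18.019 = CNY 93,779.79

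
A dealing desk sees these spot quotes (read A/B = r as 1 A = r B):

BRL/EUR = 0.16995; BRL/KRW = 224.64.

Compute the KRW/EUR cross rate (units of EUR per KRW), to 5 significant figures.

KRW/EUR = 0.00075654

1 KRW ÷ 224.64 = 0.00445157 BRL
0.00445157 BRL × 0.16995 = 0.000756544 EUR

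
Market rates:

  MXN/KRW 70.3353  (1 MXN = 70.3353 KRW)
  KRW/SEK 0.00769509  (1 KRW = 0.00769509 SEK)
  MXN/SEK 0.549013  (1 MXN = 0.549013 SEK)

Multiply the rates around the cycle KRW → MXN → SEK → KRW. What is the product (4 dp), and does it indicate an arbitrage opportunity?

1.0144 (arbitrage exists)

Around KRW → MXN → SEK → KRW: 1 ÷ 70.3353 × 0.549013 ÷ 0.00769509 = 1.014368
Product > 1; profitable direction is KRW → MXN → SEK → KRW.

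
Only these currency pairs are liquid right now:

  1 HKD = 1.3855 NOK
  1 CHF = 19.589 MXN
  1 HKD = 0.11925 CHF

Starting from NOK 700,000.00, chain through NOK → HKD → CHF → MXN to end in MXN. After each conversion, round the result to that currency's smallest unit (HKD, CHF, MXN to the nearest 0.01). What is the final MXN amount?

NOK 700,000.00 ÷ 1.3855 = HKD 505,232.77
HKD 505,232.77 × 0.11925 = CHF 60,249.01
CHF 60,249.01 × 19.589 = MXN 1,180,217.86

MXN 1,180,217.86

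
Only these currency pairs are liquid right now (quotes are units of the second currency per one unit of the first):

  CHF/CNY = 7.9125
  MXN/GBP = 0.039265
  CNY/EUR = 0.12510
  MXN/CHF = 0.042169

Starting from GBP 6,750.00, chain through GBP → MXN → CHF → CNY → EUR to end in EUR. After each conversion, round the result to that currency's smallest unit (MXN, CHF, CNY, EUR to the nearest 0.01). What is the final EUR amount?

GBP 6,750.00 ÷ 0.039265 = MXN 171,908.82
MXN 171,908.82 × 0.042169 = CHF 7,249.22
CHF 7,249.22 × 7.9125 = CNY 57,359.45
CNY 57,359.45 × 0.12510 = EUR 7,175.67

EUR 7,175.67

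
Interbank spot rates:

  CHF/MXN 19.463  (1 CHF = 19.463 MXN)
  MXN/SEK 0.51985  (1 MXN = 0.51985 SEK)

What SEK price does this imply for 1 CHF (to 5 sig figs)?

1 CHF × 19.463 = 19.463 MXN
19.463 MXN × 0.51985 = 10.1178 SEK

CHF/SEK = 10.118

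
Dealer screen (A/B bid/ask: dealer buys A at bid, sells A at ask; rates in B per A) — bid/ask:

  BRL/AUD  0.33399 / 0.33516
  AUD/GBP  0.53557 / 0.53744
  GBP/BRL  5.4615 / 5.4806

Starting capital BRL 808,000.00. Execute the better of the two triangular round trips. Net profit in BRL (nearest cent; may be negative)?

Net profit: BRL 10,466.84

Best loop BRL → GBP → AUD → BRL:
BRL 808,000.00 ÷ 5.4806 (buy GBP at ask) = GBP 147,429.11
GBP 147,429.11 ÷ 0.53744 (buy AUD at ask) = AUD 274,317.34
AUD 274,317.34 ÷ 0.33516 (buy BRL at ask) = BRL 818,466.84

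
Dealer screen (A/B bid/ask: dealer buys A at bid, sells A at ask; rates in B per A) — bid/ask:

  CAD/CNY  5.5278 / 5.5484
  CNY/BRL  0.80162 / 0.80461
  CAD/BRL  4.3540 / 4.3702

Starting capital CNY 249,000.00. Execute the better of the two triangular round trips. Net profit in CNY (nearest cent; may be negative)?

Best loop CNY → BRL → CAD → CNY:
CNY 249,000.00 × 0.80162 (sell CNY at bid) = BRL 199,603.38
BRL 199,603.38 ÷ 4.3702 (buy CAD at ask) = CAD 45,673.74
CAD 45,673.74 × 5.5278 (sell CAD at bid) = CNY 252,475.30

Net profit: CNY 3,475.30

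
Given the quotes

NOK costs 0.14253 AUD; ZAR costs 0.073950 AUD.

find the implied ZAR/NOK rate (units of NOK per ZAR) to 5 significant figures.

ZAR/NOK = 0.51884

1 ZAR × 0.073950 = 0.07395 AUD
0.07395 AUD ÷ 0.14253 = 0.518838 NOK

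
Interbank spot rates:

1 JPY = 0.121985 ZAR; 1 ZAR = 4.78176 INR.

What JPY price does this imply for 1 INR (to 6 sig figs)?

INR/JPY = 1.71437

1 INR ÷ 4.78176 = 0.209128 ZAR
0.209128 ZAR ÷ 0.121985 = 1.71437 JPY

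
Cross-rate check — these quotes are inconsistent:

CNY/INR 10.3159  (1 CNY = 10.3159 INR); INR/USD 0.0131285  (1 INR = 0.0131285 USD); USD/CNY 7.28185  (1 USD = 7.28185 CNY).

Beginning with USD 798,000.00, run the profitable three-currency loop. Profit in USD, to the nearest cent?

Profit: USD 11,168.43

Profitable loop is USD → INR → CNY → USD:
USD 798,000.00 ÷ 0.0131285 = INR 60,783,790.99
INR 60,783,790.99 ÷ 10.3159 = CNY 5,892,243.14
CNY 5,892,243.14 ÷ 7.28185 = USD 809,168.43
Profit = USD 809,168.43 − USD 798,000.00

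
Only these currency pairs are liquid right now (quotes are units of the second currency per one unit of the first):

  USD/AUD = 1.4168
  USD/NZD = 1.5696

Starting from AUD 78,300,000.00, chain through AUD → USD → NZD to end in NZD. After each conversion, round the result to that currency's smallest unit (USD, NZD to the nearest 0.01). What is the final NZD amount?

NZD 86,744,551.11

AUD 78,300,000.00 ÷ 1.4168 = USD 55,265,386.79
USD 55,265,386.79 × 1.5696 = NZD 86,744,551.11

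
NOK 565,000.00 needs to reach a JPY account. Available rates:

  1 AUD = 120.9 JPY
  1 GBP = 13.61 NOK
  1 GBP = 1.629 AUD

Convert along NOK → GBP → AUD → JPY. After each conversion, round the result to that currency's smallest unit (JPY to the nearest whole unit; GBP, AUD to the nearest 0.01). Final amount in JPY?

NOK 565,000.00 ÷ 13.61 = GBP 41,513.59
GBP 41,513.59 × 1.629 = AUD 67,625.64
AUD 67,625.64 × 120.9 = JPY 8,175,940

JPY 8,175,940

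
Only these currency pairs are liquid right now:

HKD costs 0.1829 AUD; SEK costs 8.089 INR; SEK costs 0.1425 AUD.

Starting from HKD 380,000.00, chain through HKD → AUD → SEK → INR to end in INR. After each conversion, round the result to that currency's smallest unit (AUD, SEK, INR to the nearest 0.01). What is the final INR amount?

HKD 380,000.00 × 0.1829 = AUD 69,502.00
AUD 69,502.00 ÷ 0.1425 = SEK 487,733.33
SEK 487,733.33 × 8.089 = INR 3,945,274.91

INR 3,945,274.91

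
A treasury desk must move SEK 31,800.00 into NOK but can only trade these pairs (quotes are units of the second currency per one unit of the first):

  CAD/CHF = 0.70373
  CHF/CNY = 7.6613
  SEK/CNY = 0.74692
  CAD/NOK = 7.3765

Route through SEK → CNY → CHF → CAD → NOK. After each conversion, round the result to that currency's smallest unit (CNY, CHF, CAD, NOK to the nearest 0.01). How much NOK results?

NOK 32,496.95

SEK 31,800.00 × 0.74692 = CNY 23,752.06
CNY 23,752.06 ÷ 7.6613 = CHF 3,100.26
CHF 3,100.26 ÷ 0.70373 = CAD 4,405.47
CAD 4,405.47 × 7.3765 = NOK 32,496.95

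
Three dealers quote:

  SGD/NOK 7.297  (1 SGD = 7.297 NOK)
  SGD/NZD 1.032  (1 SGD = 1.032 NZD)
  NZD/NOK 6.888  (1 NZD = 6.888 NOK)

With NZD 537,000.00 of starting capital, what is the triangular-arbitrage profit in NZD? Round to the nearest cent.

Profit: NZD 14,246.44

Profitable loop is NZD → SGD → NOK → NZD:
NZD 537,000.00 ÷ 1.032 = SGD 520,348.84
SGD 520,348.84 × 7.297 = NOK 3,796,985.47
NOK 3,796,985.47 ÷ 6.888 = NZD 551,246.44
Profit = NZD 551,246.44 − NZD 537,000.00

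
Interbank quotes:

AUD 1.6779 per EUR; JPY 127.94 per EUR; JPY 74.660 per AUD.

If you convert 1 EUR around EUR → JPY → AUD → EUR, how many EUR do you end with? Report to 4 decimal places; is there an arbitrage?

1.0213 (arbitrage exists)

Around EUR → JPY → AUD → EUR: 1 × 127.94 ÷ 74.660 ÷ 1.6779 = 1.021298
Product > 1; profitable direction is EUR → JPY → AUD → EUR.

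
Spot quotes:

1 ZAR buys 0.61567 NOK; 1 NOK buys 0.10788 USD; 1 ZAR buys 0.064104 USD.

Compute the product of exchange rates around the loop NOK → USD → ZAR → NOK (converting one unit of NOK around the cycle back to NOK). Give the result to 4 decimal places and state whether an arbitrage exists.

1.0361 (arbitrage exists)

Around NOK → USD → ZAR → NOK: 1 × 0.10788 ÷ 0.064104 × 0.61567 = 1.036105
Product > 1; profitable direction is NOK → USD → ZAR → NOK.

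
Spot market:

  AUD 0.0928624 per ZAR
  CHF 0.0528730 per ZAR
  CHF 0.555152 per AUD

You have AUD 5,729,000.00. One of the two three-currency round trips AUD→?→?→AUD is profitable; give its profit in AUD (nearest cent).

Profitable loop is AUD → ZAR → CHF → AUD:
AUD 5,729,000.00 ÷ 0.0928624 = ZAR 61,693,430.28
ZAR 61,693,430.28 × 0.0528730 = CHF 3,261,916.74
CHF 3,261,916.74 ÷ 0.555152 = AUD 5,875,718.25
Profit = AUD 5,875,718.25 − AUD 5,729,000.00

Profit: AUD 146,718.25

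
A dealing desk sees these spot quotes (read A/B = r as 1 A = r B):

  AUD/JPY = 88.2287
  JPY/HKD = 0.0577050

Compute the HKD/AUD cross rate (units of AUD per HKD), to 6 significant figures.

HKD/AUD = 0.196416

1 HKD ÷ 0.0577050 = 17.3295 JPY
17.3295 JPY ÷ 88.2287 = 0.196416 AUD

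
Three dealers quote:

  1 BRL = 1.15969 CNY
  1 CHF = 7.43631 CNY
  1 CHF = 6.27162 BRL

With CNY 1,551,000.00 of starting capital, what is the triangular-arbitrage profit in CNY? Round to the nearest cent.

Profit: CNY 34,797.16

Profitable loop is CNY → BRL → CHF → CNY:
CNY 1,551,000.00 ÷ 1.15969 = BRL 1,337,426.38
BRL 1,337,426.38 ÷ 6.27162 = CHF 213,250.54
CHF 213,250.54 × 7.43631 = CNY 1,585,797.16
Profit = CNY 1,585,797.16 − CNY 1,551,000.00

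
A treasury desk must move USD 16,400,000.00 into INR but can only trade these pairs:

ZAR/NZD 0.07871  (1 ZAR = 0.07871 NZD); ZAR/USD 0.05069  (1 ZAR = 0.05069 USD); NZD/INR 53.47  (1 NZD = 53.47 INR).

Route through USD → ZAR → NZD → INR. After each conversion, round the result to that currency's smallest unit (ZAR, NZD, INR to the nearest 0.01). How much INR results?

INR 1,361,637,969.75

USD 16,400,000.00 ÷ 0.05069 = ZAR 323,535,214.05
ZAR 323,535,214.05 × 0.07871 = NZD 25,465,456.70
NZD 25,465,456.70 × 53.47 = INR 1,361,637,969.75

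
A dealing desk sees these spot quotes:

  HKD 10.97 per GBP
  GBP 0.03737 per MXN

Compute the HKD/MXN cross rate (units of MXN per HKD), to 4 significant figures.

1 HKD ÷ 10.97 = 0.0911577 GBP
0.0911577 GBP ÷ 0.03737 = 2.43933 MXN

HKD/MXN = 2.439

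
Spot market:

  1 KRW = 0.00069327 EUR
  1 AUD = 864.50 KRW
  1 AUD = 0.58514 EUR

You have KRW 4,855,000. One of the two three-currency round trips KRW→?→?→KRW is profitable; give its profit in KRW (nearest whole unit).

Profit: KRW 117,753

Profitable loop is KRW → EUR → AUD → KRW:
KRW 4,855,000 × 0.00069327 = EUR 3,365.83
EUR 3,365.83 ÷ 0.58514 = AUD 5,752.17
AUD 5,752.17 × 864.50 = KRW 4,972,753
Profit = KRW 4,972,753 − KRW 4,855,000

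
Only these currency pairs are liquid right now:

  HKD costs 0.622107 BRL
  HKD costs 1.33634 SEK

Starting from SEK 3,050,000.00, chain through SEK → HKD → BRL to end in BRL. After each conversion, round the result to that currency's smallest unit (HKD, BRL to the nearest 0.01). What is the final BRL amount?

SEK 3,050,000.00 ÷ 1.33634 = HKD 2,282,353.29
HKD 2,282,353.29 × 0.622107 = BRL 1,419,867.96

BRL 1,419,867.96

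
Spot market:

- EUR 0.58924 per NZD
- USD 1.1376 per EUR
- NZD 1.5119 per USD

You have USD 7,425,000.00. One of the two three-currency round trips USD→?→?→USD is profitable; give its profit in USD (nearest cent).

Profitable loop is USD → NZD → EUR → USD:
USD 7,425,000.00 × 1.5119 = NZD 11,225,857.50
NZD 11,225,857.50 × 0.58924 = EUR 6,614,724.27
EUR 6,614,724.27 × 1.1376 = USD 7,524,910.33
Profit = USD 7,524,910.33 − USD 7,425,000.00

Profit: USD 99,910.33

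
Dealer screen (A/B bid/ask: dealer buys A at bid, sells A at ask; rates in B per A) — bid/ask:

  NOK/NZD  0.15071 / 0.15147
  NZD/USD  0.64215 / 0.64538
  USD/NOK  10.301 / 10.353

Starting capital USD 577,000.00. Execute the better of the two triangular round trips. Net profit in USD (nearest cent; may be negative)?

Net result: USD -1,780.29 (no profitable arbitrage after spreads)

Best loop USD → NOK → NZD → USD:
USD 577,000.00 × 10.301 (sell USD at bid) = NOK 5,943,677.00
NOK 5,943,677.00 × 0.15071 (sell NOK at bid) = NZD 895,771.56
NZD 895,771.56 × 0.64215 (sell NZD at bid) = USD 575,219.71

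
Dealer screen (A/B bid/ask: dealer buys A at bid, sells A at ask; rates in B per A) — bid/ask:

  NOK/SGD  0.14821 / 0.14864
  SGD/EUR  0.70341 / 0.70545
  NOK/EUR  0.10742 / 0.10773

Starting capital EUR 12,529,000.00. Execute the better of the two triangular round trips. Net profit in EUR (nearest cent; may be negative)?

Best loop EUR → SGD → NOK → EUR:
EUR 12,529,000.00 ÷ 0.70545 (buy SGD at ask) = SGD 17,760,294.85
SGD 17,760,294.85 ÷ 0.14864 (buy NOK at ask) = NOK 119,485,299.03
NOK 119,485,299.03 × 0.10742 (sell NOK at bid) = EUR 12,835,110.82

Net profit: EUR 306,110.82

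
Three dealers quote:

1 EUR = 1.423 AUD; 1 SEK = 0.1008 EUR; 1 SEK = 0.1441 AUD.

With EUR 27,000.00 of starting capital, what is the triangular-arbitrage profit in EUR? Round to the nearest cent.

Profit: EUR 124.54

Profitable loop is EUR → SEK → AUD → EUR:
EUR 27,000.00 ÷ 0.1008 = SEK 267,857.14
SEK 267,857.14 × 0.1441 = AUD 38,598.21
AUD 38,598.21 ÷ 1.423 = EUR 27,124.54
Profit = EUR 27,124.54 − EUR 27,000.00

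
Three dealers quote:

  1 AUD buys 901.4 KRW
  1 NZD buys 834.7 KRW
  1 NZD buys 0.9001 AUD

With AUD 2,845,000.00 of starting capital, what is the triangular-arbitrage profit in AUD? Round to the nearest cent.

Profit: AUD 81,876.31

Profitable loop is AUD → NZD → KRW → AUD:
AUD 2,845,000.00 ÷ 0.9001 = NZD 3,160,759.92
NZD 3,160,759.92 × 834.7 = KRW 2,638,286,302
KRW 2,638,286,302 ÷ 901.4 = AUD 2,926,876.31
Profit = AUD 2,926,876.31 − AUD 2,845,000.00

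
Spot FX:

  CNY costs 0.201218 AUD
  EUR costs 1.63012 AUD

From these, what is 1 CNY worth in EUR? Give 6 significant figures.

CNY/EUR = 0.123438

1 CNY × 0.201218 = 0.201218 AUD
0.201218 AUD ÷ 1.63012 = 0.123438 EUR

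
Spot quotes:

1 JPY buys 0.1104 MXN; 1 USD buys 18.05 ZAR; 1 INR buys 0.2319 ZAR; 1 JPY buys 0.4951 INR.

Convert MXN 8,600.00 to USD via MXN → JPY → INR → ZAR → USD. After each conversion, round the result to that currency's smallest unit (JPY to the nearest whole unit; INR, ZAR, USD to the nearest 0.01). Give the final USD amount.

MXN 8,600.00 ÷ 0.1104 = JPY 77,899
JPY 77,899 × 0.4951 = INR 38,567.79
INR 38,567.79 × 0.2319 = ZAR 8,943.87
ZAR 8,943.87 ÷ 18.05 = USD 495.51

USD 495.51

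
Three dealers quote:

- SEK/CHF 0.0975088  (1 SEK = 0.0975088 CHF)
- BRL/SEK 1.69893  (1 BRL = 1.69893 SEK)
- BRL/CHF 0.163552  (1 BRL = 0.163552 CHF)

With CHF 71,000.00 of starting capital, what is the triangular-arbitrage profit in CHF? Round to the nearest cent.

Profitable loop is CHF → BRL → SEK → CHF:
CHF 71,000.00 ÷ 0.163552 = BRL 434,112.70
BRL 434,112.70 × 1.69893 = SEK 737,527.09
SEK 737,527.09 × 0.0975088 = CHF 71,915.38
Profit = CHF 71,915.38 − CHF 71,000.00

Profit: CHF 915.38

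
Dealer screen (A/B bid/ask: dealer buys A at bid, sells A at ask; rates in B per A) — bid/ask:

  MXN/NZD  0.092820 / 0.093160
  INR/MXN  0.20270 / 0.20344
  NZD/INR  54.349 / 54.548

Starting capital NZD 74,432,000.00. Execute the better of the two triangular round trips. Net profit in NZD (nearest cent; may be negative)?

Net profit: NZD 1,678,847.72

Best loop NZD → INR → MXN → NZD:
NZD 74,432,000.00 × 54.349 (sell NZD at bid) = INR 4,045,304,768.00
INR 4,045,304,768.00 × 0.20270 (sell INR at bid) = MXN 819,983,276.47
MXN 819,983,276.47 × 0.092820 (sell MXN at bid) = NZD 76,110,847.72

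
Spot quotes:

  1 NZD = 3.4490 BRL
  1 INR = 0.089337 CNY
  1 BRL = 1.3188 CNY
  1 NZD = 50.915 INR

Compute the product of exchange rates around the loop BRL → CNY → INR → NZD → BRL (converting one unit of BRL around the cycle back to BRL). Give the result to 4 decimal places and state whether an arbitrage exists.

Around BRL → CNY → INR → NZD → BRL: 1 × 1.3188 ÷ 0.089337 ÷ 50.915 × 3.4490 = 0.999989
Product ≈ 1 (deviation 0.001%, within rounding noise).

1.0000 (no arbitrage)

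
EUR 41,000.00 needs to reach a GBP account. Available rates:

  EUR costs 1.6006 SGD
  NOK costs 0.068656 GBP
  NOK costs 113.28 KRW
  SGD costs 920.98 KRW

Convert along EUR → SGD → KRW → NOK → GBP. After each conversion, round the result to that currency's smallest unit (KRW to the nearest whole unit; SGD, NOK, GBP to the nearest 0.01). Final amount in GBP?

GBP 36,630.44

EUR 41,000.00 × 1.6006 = SGD 65,624.60
SGD 65,624.60 × 920.98 = KRW 60,438,944
KRW 60,438,944 ÷ 113.28 = NOK 533,535.88
NOK 533,535.88 × 0.068656 = GBP 36,630.44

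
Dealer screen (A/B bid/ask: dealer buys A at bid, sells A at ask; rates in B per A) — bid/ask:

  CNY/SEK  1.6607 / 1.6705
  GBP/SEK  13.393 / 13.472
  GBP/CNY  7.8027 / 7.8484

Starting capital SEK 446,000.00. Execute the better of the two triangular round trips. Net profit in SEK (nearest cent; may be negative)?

Net profit: SEK 9,601.47

Best loop SEK → CNY → GBP → SEK:
SEK 446,000.00 ÷ 1.6705 (buy CNY at ask) = CNY 266,985.93
CNY 266,985.93 ÷ 7.8484 (buy GBP at ask) = GBP 34,017.88
GBP 34,017.88 × 13.393 (sell GBP at bid) = SEK 455,601.47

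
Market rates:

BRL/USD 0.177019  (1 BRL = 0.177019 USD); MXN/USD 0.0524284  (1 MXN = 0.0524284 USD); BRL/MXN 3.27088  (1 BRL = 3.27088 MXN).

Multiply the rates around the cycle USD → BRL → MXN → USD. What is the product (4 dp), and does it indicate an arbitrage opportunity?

Around USD → BRL → MXN → USD: 1 ÷ 0.177019 × 3.27088 × 0.0524284 = 0.968749
Product < 1; profitable direction is USD → MXN → BRL → USD.

0.9687 (arbitrage exists)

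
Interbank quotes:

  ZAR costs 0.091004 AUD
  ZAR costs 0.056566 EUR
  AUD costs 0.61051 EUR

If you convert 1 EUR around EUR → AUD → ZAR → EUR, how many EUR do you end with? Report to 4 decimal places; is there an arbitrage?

Around EUR → AUD → ZAR → EUR: 1 ÷ 0.61051 ÷ 0.091004 × 0.056566 = 1.018128
Product > 1; profitable direction is EUR → AUD → ZAR → EUR.

1.0181 (arbitrage exists)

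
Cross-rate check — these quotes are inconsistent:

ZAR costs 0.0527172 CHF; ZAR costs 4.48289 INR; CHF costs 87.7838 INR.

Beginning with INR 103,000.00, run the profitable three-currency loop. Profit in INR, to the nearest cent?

Profitable loop is INR → ZAR → CHF → INR:
INR 103,000.00 ÷ 4.48289 = ZAR 22,976.25
ZAR 22,976.25 × 0.0527172 = CHF 1,211.24
CHF 1,211.24 × 87.7838 = INR 106,327.56
Profit = INR 106,327.56 − INR 103,000.00

Profit: INR 3,327.56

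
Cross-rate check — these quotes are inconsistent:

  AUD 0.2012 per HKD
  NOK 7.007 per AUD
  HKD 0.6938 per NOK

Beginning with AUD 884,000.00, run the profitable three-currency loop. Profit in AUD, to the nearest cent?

Profitable loop is AUD → HKD → NOK → AUD:
AUD 884,000.00 ÷ 0.2012 = HKD 4,393,638.17
HKD 4,393,638.17 ÷ 0.6938 = NOK 6,332,715.73
NOK 6,332,715.73 ÷ 7.007 = AUD 903,769.91
Profit = AUD 903,769.91 − AUD 884,000.00

Profit: AUD 19,769.91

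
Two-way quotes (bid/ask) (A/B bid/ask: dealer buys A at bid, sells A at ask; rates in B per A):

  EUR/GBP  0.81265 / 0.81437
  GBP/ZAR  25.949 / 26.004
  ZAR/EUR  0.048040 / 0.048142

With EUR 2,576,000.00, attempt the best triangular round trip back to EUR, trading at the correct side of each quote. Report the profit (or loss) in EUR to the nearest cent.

Best loop EUR → GBP → ZAR → EUR:
EUR 2,576,000.00 × 0.81265 (sell EUR at bid) = GBP 2,093,386.40
GBP 2,093,386.40 × 25.949 (sell GBP at bid) = ZAR 54,321,283.69
ZAR 54,321,283.69 × 0.048040 (sell ZAR at bid) = EUR 2,609,594.47

Net profit: EUR 33,594.47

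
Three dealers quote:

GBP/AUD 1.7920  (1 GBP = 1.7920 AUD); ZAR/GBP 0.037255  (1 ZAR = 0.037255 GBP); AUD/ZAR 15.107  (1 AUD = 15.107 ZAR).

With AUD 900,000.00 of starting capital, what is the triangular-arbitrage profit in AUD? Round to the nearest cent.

Profitable loop is AUD → ZAR → GBP → AUD:
AUD 900,000.00 × 15.107 = ZAR 13,596,300.00
ZAR 13,596,300.00 × 0.037255 = GBP 506,530.16
GBP 506,530.16 × 1.7920 = AUD 907,702.04
Profit = AUD 907,702.04 − AUD 900,000.00

Profit: AUD 7,702.04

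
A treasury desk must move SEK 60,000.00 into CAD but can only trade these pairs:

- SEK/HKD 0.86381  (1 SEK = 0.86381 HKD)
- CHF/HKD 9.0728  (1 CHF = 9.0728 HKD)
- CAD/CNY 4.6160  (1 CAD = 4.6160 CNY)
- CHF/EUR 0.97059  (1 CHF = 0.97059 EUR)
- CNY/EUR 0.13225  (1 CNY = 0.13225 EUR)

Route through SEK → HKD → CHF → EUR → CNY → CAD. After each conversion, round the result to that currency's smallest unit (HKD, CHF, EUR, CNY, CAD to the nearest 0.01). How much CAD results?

SEK 60,000.00 × 0.86381 = HKD 51,828.60
HKD 51,828.60 ÷ 9.0728 = CHF 5,712.53
CHF 5,712.53 × 0.97059 = EUR 5,544.52
EUR 5,544.52 ÷ 0.13225 = CNY 41,924.54
CNY 41,924.54 ÷ 4.6160 = CAD 9,082.44

CAD 9,082.44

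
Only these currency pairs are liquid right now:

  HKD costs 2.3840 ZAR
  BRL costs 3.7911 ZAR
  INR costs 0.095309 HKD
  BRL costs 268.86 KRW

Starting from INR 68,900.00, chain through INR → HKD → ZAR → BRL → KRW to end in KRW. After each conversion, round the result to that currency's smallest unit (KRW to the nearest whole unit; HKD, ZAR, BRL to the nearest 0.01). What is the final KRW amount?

KRW 1,110,249

INR 68,900.00 × 0.095309 = HKD 6,566.79
HKD 6,566.79 × 2.3840 = ZAR 15,655.23
ZAR 15,655.23 ÷ 3.7911 = BRL 4,129.47
BRL 4,129.47 × 268.86 = KRW 1,110,249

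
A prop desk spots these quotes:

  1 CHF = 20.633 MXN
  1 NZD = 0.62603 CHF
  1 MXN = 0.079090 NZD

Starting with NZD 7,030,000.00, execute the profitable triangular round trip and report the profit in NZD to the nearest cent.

Profit: NZD 151,818.48

Profitable loop is NZD → CHF → MXN → NZD:
NZD 7,030,000.00 × 0.62603 = CHF 4,400,990.90
CHF 4,400,990.90 × 20.633 = MXN 90,805,645.24
MXN 90,805,645.24 × 0.079090 = NZD 7,181,818.48
Profit = NZD 7,181,818.48 − NZD 7,030,000.00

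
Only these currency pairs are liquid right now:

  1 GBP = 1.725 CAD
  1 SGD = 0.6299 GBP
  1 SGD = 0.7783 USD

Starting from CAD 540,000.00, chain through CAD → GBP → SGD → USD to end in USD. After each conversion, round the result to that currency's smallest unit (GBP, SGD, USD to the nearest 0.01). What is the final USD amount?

USD 386,794.32

CAD 540,000.00 ÷ 1.725 = GBP 313,043.48
GBP 313,043.48 ÷ 0.6299 = SGD 496,973.30
SGD 496,973.30 × 0.7783 = USD 386,794.32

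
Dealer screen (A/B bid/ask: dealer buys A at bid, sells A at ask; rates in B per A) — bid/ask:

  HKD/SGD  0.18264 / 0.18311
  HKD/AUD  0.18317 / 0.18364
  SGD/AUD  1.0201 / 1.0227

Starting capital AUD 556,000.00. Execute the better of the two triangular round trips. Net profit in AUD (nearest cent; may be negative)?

Net profit: AUD 8,087.08

Best loop AUD → HKD → SGD → AUD:
AUD 556,000.00 ÷ 0.18364 (buy HKD at ask) = HKD 3,027,662.82
HKD 3,027,662.82 × 0.18264 (sell HKD at bid) = SGD 552,972.34
SGD 552,972.34 × 1.0201 (sell SGD at bid) = AUD 564,087.08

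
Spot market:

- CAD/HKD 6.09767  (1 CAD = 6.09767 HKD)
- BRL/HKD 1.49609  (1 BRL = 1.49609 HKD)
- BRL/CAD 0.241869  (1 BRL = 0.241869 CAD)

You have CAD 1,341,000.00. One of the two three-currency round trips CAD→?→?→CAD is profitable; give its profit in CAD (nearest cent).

Profitable loop is CAD → BRL → HKD → CAD:
CAD 1,341,000.00 ÷ 0.241869 = BRL 5,544,323.58
BRL 5,544,323.58 × 1.49609 = HKD 8,294,807.06
HKD 8,294,807.06 ÷ 6.09767 = CAD 1,360,324.04
Profit = CAD 1,360,324.04 − CAD 1,341,000.00

Profit: CAD 19,324.04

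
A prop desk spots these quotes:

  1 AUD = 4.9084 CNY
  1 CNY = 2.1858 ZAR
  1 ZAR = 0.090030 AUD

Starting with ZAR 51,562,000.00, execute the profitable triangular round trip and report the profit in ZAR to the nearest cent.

Profit: ZAR 1,819,667.43

Profitable loop is ZAR → CNY → AUD → ZAR:
ZAR 51,562,000.00 ÷ 2.1858 = CNY 23,589,532.44
CNY 23,589,532.44 ÷ 4.9084 = AUD 4,805,951.52
AUD 4,805,951.52 ÷ 0.090030 = ZAR 53,381,667.43
Profit = ZAR 53,381,667.43 − ZAR 51,562,000.00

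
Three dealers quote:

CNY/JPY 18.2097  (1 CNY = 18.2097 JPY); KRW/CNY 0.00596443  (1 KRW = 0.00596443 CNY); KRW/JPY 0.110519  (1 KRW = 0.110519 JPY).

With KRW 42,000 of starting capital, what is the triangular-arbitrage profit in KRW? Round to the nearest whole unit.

Profit: KRW 738

Profitable loop is KRW → JPY → CNY → KRW:
KRW 42,000 × 0.110519 = JPY 4,642
JPY 4,642 ÷ 18.2097 = CNY 254.91
CNY 254.91 ÷ 0.00596443 = KRW 42,738
Profit = KRW 42,738 − KRW 42,000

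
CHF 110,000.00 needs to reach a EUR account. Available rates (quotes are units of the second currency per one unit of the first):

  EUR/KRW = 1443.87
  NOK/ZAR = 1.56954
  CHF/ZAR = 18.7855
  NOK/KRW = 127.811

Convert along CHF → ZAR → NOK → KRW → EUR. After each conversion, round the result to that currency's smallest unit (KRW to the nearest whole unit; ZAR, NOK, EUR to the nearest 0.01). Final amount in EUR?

EUR 116,542.19

CHF 110,000.00 × 18.7855 = ZAR 2,066,405.00
ZAR 2,066,405.00 ÷ 1.56954 = NOK 1,316,567.27
NOK 1,316,567.27 × 127.811 = KRW 168,271,779
KRW 168,271,779 ÷ 1443.87 = EUR 116,542.19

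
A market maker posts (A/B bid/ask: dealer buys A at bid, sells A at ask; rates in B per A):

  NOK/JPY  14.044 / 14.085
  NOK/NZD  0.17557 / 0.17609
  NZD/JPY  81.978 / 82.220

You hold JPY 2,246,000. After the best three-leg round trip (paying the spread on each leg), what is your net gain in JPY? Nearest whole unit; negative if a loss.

Best loop JPY → NOK → NZD → JPY:
JPY 2,246,000 ÷ 14.085 (buy NOK at ask) = NOK 159,460.42
NOK 159,460.42 × 0.17557 (sell NOK at bid) = NZD 27,996.47
NZD 27,996.47 × 81.978 (sell NZD at bid) = JPY 2,295,094

Net profit: JPY 49,094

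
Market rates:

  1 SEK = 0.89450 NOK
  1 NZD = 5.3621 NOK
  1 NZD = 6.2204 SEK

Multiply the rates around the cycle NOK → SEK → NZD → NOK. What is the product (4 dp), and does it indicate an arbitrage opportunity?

Around NOK → SEK → NZD → NOK: 1 ÷ 0.89450 ÷ 6.2204 × 5.3621 = 0.963688
Product < 1; profitable direction is NOK → NZD → SEK → NOK.

0.9637 (arbitrage exists)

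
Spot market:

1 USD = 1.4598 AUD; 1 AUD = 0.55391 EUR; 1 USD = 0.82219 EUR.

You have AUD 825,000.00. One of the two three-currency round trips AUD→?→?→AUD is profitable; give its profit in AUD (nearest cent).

Profitable loop is AUD → USD → EUR → AUD:
AUD 825,000.00 ÷ 1.4598 = USD 565,145.91
USD 565,145.91 × 0.82219 = EUR 464,657.32
EUR 464,657.32 ÷ 0.55391 = AUD 838,867.90
Profit = AUD 838,867.90 − AUD 825,000.00

Profit: AUD 13,867.90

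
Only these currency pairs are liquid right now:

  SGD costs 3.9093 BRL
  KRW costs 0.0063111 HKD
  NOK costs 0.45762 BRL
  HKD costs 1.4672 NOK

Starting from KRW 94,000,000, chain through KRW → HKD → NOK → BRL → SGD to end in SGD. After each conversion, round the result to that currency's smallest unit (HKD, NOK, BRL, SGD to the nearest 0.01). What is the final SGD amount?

SGD 101,889.22

KRW 94,000,000 × 0.0063111 = HKD 593,243.40
HKD 593,243.40 × 1.4672 = NOK 870,406.72
NOK 870,406.72 × 0.45762 = BRL 398,315.52
BRL 398,315.52 ÷ 3.9093 = SGD 101,889.22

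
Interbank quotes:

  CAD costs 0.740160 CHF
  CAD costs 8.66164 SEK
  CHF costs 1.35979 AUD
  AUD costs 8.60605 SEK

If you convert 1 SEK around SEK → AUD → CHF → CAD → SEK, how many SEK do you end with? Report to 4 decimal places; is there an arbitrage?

Around SEK → AUD → CHF → CAD → SEK: 1 ÷ 8.60605 ÷ 1.35979 ÷ 0.740160 × 8.66164 = 0.999997
Product ≈ 1 (deviation 0.000%, within rounding noise).

1.0000 (no arbitrage)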